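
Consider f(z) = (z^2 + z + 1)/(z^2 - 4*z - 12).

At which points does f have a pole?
The singularities of f are the zeros of the denominator. Factoring,
  z^2 - 4*z - 12 = (z - 6)*(z + 2)
so the candidates are z = 6, z = -2.

Check the numerator P(z) = z^2 + z + 1 at each one:
  P(6) = 43 ≠ 0, so z = 6 is a (simple) pole.
  P(-2) = 3 ≠ 0, so z = -2 is a (simple) pole.

Poles of f: {-2, 6}

Final answer: {-2, 6}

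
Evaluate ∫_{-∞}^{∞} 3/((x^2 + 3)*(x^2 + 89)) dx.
Let f(z) = 3/((z^2 + 3)*(z^2 + 89)). The denominator has no real zeros and deg Q - deg P = 4 ≥ 2, so the integral of f over the upper semicircle |z| = R tends to 0 as R → ∞. Closing the contour in the upper half-plane,
  ∫_{-∞}^{∞} f(x) dx = 2πi · Σ Res(f, z_k)  over the poles with Im z_k > 0.

Zeros of the denominator: z^2 + 89 = 0 gives z = ±sqrt(89)*I; z^2 + 3 = 0 gives z = ±sqrt(3)*I.
Upper half-plane: z = sqrt(3)*I, z = sqrt(89)*I (simple).

Each pole is a simple zero of Q(z) = z^4 + 92*z^2 + 267, so Res(f, z₀) = P(z₀)/Q'(z₀) with P(z) = 3, Q'(z) = 4*z^3 + 184*z:
  Res(f, sqrt(3)*I) = (3)/(172*sqrt(3)*I) = -sqrt(3)*I/172
  Res(f, sqrt(89)*I) = (3)/(-172*sqrt(89)*I) = 3*sqrt(89)*I/15308

Sum of residues: I*(-89*sqrt(3) + 3*sqrt(89))/15308
∫_{-∞}^{∞} f(x) dx = 2πi · (I*(-89*sqrt(3) + 3*sqrt(89))/15308) = pi*(-3*sqrt(89) + 89*sqrt(3))/7654

Final answer: pi*(-3*sqrt(89) + 89*sqrt(3))/7654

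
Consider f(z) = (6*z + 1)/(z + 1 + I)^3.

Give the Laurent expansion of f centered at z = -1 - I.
Put w = z - (-1 - I), i.e. z = w - 1 - I. The denominator is w^3, so it suffices to rewrite the numerator in powers of w.

P(z) = 6*z + 1
P(w - 1 - I) = -5 - 6*I + 6*w

Dividing each term by w^3:
  f = (-5 - 6*I)/w^3 + 6/w^2

Substituting back w = z + 1 + I:
  f(z) = (-5 - 6*I)/(z + 1 + I)^3 + 6/(z + 1 + I)^2

The series is finite because the numerator is a polynomial; the negative powers form the principal part.

Final answer: (-5 - 6*I)/(z + 1 + I)^3 + 6/(z + 1 + I)^2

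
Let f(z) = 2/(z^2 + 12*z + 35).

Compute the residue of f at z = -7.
Write f(z) = P(z)/Q(z) with P(z) = 2 and Q(z) = z^2 + 12*z + 35.
The denominator factors as Q(z) = (z + 5)*(z + 7), so z = -7 is a simple zero of Q and P is analytic there; z = -7 is therefore a simple pole and
  Res(f, z₀) = P(z₀)/Q'(z₀).

Q'(z) = 2*z + 12, so Q'(-7) = -2.
P(-7) = 2.

Res(f, -7) = (2)/(-2) = -1

Final answer: -1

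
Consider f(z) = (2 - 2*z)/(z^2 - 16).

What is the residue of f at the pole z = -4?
Write f(z) = P(z)/Q(z) with P(z) = 2 - 2*z and Q(z) = z^2 - 16.
The denominator factors as Q(z) = (z + 4)*(z - 4), so z = -4 is a simple zero of Q and P is analytic there; z = -4 is therefore a simple pole and
  Res(f, z₀) = P(z₀)/Q'(z₀).

Q'(z) = 2*z, so Q'(-4) = -8.
P(-4) = 10.

Res(f, -4) = (10)/(-8) = -5/4

Final answer: -5/4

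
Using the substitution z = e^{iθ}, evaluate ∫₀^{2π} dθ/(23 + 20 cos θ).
2*sqrt(129)*pi/129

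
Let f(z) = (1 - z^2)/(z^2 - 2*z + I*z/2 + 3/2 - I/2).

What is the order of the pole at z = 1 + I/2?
Factor the denominator:
  z^2 - 2*z + I*z/2 + 3/2 - I/2 = (z - 1 - I/2)*(z - 1 + I)

The numerator P(z) = 1 - z^2 has P(1 + I/2) = 1/4 - I ≠ 0, so no factor of (z - 1 - I/2) cancels.
Near z = 1 + I/2 we can therefore write f(z) = g(z)/(z - 1 - I/2) with g analytic at 1 + I/2 and g(1 + I/2) ≠ 0 (g is the numerator divided by the remaining denominator factors).

Hence z = 1 + I/2 is a pole of order 1.

Final answer: 1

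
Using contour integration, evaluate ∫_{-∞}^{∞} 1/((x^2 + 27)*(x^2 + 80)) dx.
Let f(z) = 1/((z^2 + 27)*(z^2 + 80)). The denominator has no real zeros and deg Q - deg P = 4 ≥ 2, so the integral of f over the upper semicircle |z| = R tends to 0 as R → ∞. Closing the contour in the upper half-plane,
  ∫_{-∞}^{∞} f(x) dx = 2πi · Σ Res(f, z_k)  over the poles with Im z_k > 0.

Zeros of the denominator: z^2 + 27 = 0 gives z = ±3*sqrt(3)*I; z^2 + 80 = 0 gives z = ±4*sqrt(5)*I.
Upper half-plane: z = 3*sqrt(3)*I, z = 4*sqrt(5)*I (simple).

Each pole is a simple zero of Q(z) = z^4 + 107*z^2 + 2160, so Res(f, z₀) = P(z₀)/Q'(z₀) with P(z) = 1, Q'(z) = 4*z^3 + 214*z:
  Res(f, 3*sqrt(3)*I) = (1)/(318*sqrt(3)*I) = -sqrt(3)*I/954
  Res(f, 4*sqrt(5)*I) = (1)/(-424*sqrt(5)*I) = sqrt(5)*I/2120

Sum of residues: I*(-sqrt(3)/954 + sqrt(5)/2120)
∫_{-∞}^{∞} f(x) dx = 2πi · (I*(-sqrt(3)/954 + sqrt(5)/2120)) = pi*(-9*sqrt(5) + 20*sqrt(3))/9540

Final answer: pi*(-9*sqrt(5) + 20*sqrt(3))/9540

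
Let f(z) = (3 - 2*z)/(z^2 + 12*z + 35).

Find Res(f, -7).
-17/2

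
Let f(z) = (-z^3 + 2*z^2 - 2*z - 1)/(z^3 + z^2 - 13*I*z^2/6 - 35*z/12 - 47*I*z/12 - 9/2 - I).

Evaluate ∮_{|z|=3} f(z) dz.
pi*(13/3 + 6*I)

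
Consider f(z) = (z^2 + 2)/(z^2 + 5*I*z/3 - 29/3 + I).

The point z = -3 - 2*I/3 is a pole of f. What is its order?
Factor the denominator:
  z^2 + 5*I*z/3 - 29/3 + I = (z + 3 + 2*I/3)*(z - 3 + I)

The numerator P(z) = z^2 + 2 has P(-3 - 2*I/3) = 95/9 + 4*I ≠ 0, so no factor of (z + 3 + 2*I/3) cancels.
Near z = -3 - 2*I/3 we can therefore write f(z) = g(z)/(z + 3 + 2*I/3) with g analytic at -3 - 2*I/3 and g(-3 - 2*I/3) ≠ 0 (g is the numerator divided by the remaining denominator factors).

Hence z = -3 - 2*I/3 is a pole of order 1.

Final answer: 1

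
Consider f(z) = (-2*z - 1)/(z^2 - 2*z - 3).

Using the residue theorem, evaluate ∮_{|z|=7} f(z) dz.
-4*I*pi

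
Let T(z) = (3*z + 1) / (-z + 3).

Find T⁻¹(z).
Set w = T(z) = (3*z + 1) / (-z + 3) and solve for z:
  w*(-z + 3) = 3*z + 1
  3*w + z*(-w - 3) - 1 = 0
  z*(-w - 3) = 1 - 3*w
  z = (3*w - 1)/(w + 3)
Renaming the variable, T⁻¹(z) = (3*z - 1)/(z + 3).
(Check: ad - bc = 10 ≠ 0, so T is invertible.)

Final answer: (3*z - 1)/(z + 3)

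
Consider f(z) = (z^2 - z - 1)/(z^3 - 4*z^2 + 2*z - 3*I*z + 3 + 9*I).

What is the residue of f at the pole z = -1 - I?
Write f(z) = P(z)/Q(z) with P(z) = z^2 - z - 1 and Q(z) = z^3 - 4*z^2 + 2*z - 3*I*z + 3 + 9*I.
The denominator factors as Q(z) = (z + 1 + I)*(z - 3)*(z - 2 - I), so z = -1 - I is a simple zero of Q and P is analytic there; z = -1 - I is therefore a simple pole and
  Res(f, z₀) = P(z₀)/Q'(z₀).

Q'(z) = 3*z^2 - 8*z + 2 - 3*I, so Q'(-1 - I) = 10 + 11*I.
P(-1 - I) = 3*I.

Res(f, -1 - I) = (3*I)/(10 + 11*I) = 33/221 + 30*I/221

Final answer: 33/221 + 30*I/221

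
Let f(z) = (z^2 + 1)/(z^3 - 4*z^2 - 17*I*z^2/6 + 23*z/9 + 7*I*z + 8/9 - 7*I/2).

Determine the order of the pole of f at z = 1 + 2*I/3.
Factor the denominator:
  z^3 - 4*z^2 - 17*I*z^2/6 + 23*z/9 + 7*I*z + 8/9 - 7*I/2 = (z - 1 - 2*I/3)^2*(z - 2 - 3*I/2)

The numerator P(z) = z^2 + 1 has P(1 + 2*I/3) = 14/9 + 4*I/3 ≠ 0, so no factor of (z - 1 - 2*I/3) cancels.
Near z = 1 + 2*I/3 we can therefore write f(z) = g(z)/(z - 1 - 2*I/3)^2 with g analytic at 1 + 2*I/3 and g(1 + 2*I/3) ≠ 0 (g is the numerator divided by the remaining denominator factors).

Hence z = 1 + 2*I/3 is a pole of order 2.

Final answer: 2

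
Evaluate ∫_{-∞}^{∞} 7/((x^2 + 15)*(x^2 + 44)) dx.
7*pi*(-15*sqrt(11) + 22*sqrt(15))/9570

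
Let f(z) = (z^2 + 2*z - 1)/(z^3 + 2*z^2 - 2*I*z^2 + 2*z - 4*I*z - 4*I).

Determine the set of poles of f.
{-1 - I, -1 + I, 2*I}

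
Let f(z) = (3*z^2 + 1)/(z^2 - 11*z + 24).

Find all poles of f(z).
{3, 8}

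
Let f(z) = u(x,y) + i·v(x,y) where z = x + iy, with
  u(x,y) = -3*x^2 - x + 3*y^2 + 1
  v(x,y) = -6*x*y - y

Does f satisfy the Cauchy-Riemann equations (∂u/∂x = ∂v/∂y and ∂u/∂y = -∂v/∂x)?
∂u/∂x = -6*x - 1
∂v/∂y = -6*x - 1
∂u/∂y = 6*y
∂v/∂x = -6*y
∂u/∂x = ∂v/∂y and ∂u/∂y = -∂v/∂x hold identically; f is analytic.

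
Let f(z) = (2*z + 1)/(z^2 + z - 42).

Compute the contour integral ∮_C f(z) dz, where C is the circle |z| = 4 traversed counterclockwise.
By the residue theorem, ∮_C f(z) dz = 2πi · (sum of the residues of f at the poles inside |z| = 4).

The denominator factors as (z + 7)*(z - 6), so the singularities of f are simple poles at z = -7, z = 6.
  |-7|² = 49 > 16 = 4², so this pole is outside the contour.
  |6|² = 36 > 16 = 4², so this pole is outside the contour.

No pole lies inside the contour, so f is analytic on and inside C and the integral is 0 (Cauchy's theorem).

Final answer: 0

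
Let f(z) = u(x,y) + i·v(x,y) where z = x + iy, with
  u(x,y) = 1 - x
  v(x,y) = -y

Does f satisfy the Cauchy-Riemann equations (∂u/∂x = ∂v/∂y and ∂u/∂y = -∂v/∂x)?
∂u/∂x = -1
∂v/∂y = -1
∂u/∂y = 0
∂v/∂x = 0
∂u/∂x = ∂v/∂y and ∂u/∂y = -∂v/∂x hold identically; f is analytic.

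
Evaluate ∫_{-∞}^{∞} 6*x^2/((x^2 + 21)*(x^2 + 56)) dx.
Let f(z) = 6*z^2/((z^2 + 21)*(z^2 + 56)). The denominator has no real zeros and deg Q - deg P = 2 ≥ 2, so the integral of f over the upper semicircle |z| = R tends to 0 as R → ∞. Closing the contour in the upper half-plane,
  ∫_{-∞}^{∞} f(x) dx = 2πi · Σ Res(f, z_k)  over the poles with Im z_k > 0.

Zeros of the denominator: z^2 + 21 = 0 gives z = ±sqrt(21)*I; z^2 + 56 = 0 gives z = ±2*sqrt(14)*I.
Upper half-plane: z = 2*sqrt(14)*I, z = sqrt(21)*I (simple).

Each pole is a simple zero of Q(z) = z^4 + 77*z^2 + 1176, so Res(f, z₀) = P(z₀)/Q'(z₀) with P(z) = 6*z^2, Q'(z) = 4*z^3 + 154*z:
  Res(f, 2*sqrt(14)*I) = (-336)/(-140*sqrt(14)*I) = -6*sqrt(14)*I/35
  Res(f, sqrt(21)*I) = (-126)/(70*sqrt(21)*I) = 3*sqrt(21)*I/35

Sum of residues: 3*I*(-2*sqrt(14) + sqrt(21))/35
∫_{-∞}^{∞} f(x) dx = 2πi · (3*I*(-2*sqrt(14) + sqrt(21))/35) = 6*pi*(-sqrt(21) + 2*sqrt(14))/35

Final answer: 6*pi*(-sqrt(21) + 2*sqrt(14))/35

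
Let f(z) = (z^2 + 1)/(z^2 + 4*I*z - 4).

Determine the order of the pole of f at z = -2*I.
Factor the denominator:
  z^2 + 4*I*z - 4 = (z + 2*I)^2

The numerator P(z) = z^2 + 1 has P(-2*I) = -3 ≠ 0, so no factor of (z + 2*I) cancels.
Near z = -2*I we can therefore write f(z) = g(z)/(z + 2*I)^2 with g analytic at -2*I and g(-2*I) ≠ 0 (g is just the numerator).

Hence z = -2*I is a pole of order 2.

Final answer: 2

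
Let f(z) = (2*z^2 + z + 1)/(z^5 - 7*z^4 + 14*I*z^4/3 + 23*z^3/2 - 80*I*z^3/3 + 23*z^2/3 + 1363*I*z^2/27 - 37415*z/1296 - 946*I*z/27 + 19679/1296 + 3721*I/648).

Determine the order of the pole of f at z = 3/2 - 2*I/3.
4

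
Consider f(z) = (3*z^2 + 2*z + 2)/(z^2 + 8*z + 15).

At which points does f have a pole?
{-5, -3}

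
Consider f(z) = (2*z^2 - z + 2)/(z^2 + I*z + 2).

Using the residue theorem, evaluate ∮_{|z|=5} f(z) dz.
By the residue theorem, ∮_C f(z) dz = 2πi · (sum of the residues of f at the poles inside |z| = 5).

The denominator factors as (z - I)*(z + 2*I), so the singularities of f are simple poles at z = I, z = -2*I.
  |I|² = 1 < 25 = 5², so this pole is inside the contour.
  |-2*I|² = 4 < 25 = 5², so this pole is inside the contour.

With P(z) = 2*z^2 - z + 2 and Q(z) = z^2 + I*z + 2, each pole is simple, so Res(f, z₀) = P(z₀)/Q'(z₀) with Q'(z) = 2*z + I.
  Res(f, I) = P(I)/Q'(I) = (-I)/(3*I) = -1/3
  Res(f, -2*I) = P(-2*I)/Q'(-2*I) = (-6 + 2*I)/(-3*I) = -2/3 - 2*I

Sum of residues inside C: -1 - 2*I
∮_C f(z) dz = 2πi · (-1 - 2*I) = pi*(4 - 2*I)

Final answer: pi*(4 - 2*I)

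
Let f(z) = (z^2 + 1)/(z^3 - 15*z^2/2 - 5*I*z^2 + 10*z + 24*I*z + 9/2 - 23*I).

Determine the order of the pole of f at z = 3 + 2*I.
Factor the denominator:
  z^3 - 15*z^2/2 - 5*I*z^2 + 10*z + 24*I*z + 9/2 - 23*I = (z - 3 - 2*I)^2*(z - 3/2 - I)

The numerator P(z) = z^2 + 1 has P(3 + 2*I) = 6 + 12*I ≠ 0, so no factor of (z - 3 - 2*I) cancels.
Near z = 3 + 2*I we can therefore write f(z) = g(z)/(z - 3 - 2*I)^2 with g analytic at 3 + 2*I and g(3 + 2*I) ≠ 0 (g is the numerator divided by the remaining denominator factors).

Hence z = 3 + 2*I is a pole of order 2.

Final answer: 2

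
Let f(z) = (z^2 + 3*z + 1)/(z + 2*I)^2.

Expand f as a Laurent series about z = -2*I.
Put w = z - (-2*I), i.e. z = w - 2*I. The denominator is w^2, so it suffices to rewrite the numerator in powers of w.

P(z) = z^2 + 3*z + 1
P(w - 2*I) = -3 - 6*I + (3 - 4*I)*w + w^2

Dividing each term by w^2:
  f = (-3 - 6*I)/w^2 + (3 - 4*I)/w + 1

Substituting back w = z + 2*I:
  f(z) = (-3 - 6*I)/(z + 2*I)^2 + (3 - 4*I)/(z + 2*I) + 1

The series is finite because the numerator is a polynomial; the negative powers form the principal part, and the coefficient of 1/(z + 2*I) gives Res(f, -2*I) = 3 - 4*I.

Final answer: (-3 - 6*I)/(z + 2*I)^2 + (3 - 4*I)/(z + 2*I) + 1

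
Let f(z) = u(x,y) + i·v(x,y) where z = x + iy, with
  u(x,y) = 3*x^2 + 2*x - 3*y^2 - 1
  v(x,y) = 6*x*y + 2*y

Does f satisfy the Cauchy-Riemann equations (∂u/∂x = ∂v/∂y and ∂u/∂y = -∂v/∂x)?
∂u/∂x = 6*x + 2
∂v/∂y = 6*x + 2
∂u/∂y = -6*y
∂v/∂x = 6*y
∂u/∂x = ∂v/∂y and ∂u/∂y = -∂v/∂x hold identically; f is analytic.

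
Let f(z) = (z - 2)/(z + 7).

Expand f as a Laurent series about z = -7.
Put w = z - (-7), i.e. z = w - 7. The denominator is w, so it suffices to rewrite the numerator in powers of w.

P(z) = z - 2
P(w - 7) = -9 + w

Dividing each term by w:
  f = -9/w + 1

Substituting back w = z + 7:
  f(z) = -9/(z + 7) + 1

The series is finite because the numerator is a polynomial; the negative powers form the principal part, and the coefficient of 1/(z + 7) gives Res(f, -7) = -9.

Final answer: -9/(z + 7) + 1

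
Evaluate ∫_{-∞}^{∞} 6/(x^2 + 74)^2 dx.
Let f(z) = 6/(z^2 + 74)^2. The denominator has no real zeros and deg Q - deg P = 4 ≥ 2, so the integral of f over the upper semicircle |z| = R tends to 0 as R → ∞. Closing the contour in the upper half-plane,
  ∫_{-∞}^{∞} f(x) dx = 2πi · Σ Res(f, z_k)  over the poles with Im z_k > 0.

Zeros of the denominator: z^2 + 74 = 0 gives z = ±sqrt(74)*I.
Upper half-plane: z = sqrt(74)*I (a pole of order 2).

Write f(z) = g(z)/(z - sqrt(74)*I)^2 with g(z) = 6/(z + sqrt(74)*I)^2. For a double pole, Res(f, z₀) = g'(z₀):
  g'(z) = -12/(z + sqrt(74)*I)^3
  Res(f, sqrt(74)*I) = g'(sqrt(74)*I) = -3*sqrt(74)*I/10952

∫_{-∞}^{∞} f(x) dx = 2πi · (-3*sqrt(74)*I/10952) = 3*sqrt(74)*pi/5476

Final answer: 3*sqrt(74)*pi/5476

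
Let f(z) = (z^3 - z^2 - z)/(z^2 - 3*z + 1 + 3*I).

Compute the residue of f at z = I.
Write f(z) = P(z)/Q(z) with P(z) = z^3 - z^2 - z and Q(z) = z^2 - 3*z + 1 + 3*I.
The denominator factors as Q(z) = (z - I)*(z - 3 + I), so z = I is a simple zero of Q and P is analytic there; z = I is therefore a simple pole and
  Res(f, z₀) = P(z₀)/Q'(z₀).

Q'(z) = 2*z - 3, so Q'(I) = -3 + 2*I.
P(I) = 1 - 2*I.

Res(f, I) = (1 - 2*I)/(-3 + 2*I) = -7/13 + 4*I/13

Final answer: -7/13 + 4*I/13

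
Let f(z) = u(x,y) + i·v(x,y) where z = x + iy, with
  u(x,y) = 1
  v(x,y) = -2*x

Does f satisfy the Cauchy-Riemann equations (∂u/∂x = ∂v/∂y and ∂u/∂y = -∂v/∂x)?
∂u/∂x = 0
∂v/∂y = 0
∂u/∂y = 0
∂v/∂x = -2
∂u/∂y ≠ -∂v/∂x; the Cauchy-Riemann equations are not satisfied, so f is not analytic.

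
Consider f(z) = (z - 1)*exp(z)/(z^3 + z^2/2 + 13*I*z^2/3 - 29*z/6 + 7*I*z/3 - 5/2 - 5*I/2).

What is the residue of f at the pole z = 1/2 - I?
Write f(z) = P(z)/Q(z) with P(z) = (z - 1)*exp(z) and Q(z) = z^3 + z^2/2 + 13*I*z^2/3 - 29*z/6 + 7*I*z/3 - 5/2 - 5*I/2.
The denominator factors as Q(z) = (z + 1 + I/3)*(z + 3*I)*(z - 1/2 + I), so z = 1/2 - I is a simple zero of Q and P is analytic there; z = 1/2 - I is therefore a simple pole and
  Res(f, z₀) = P(z₀)/Q'(z₀).

Q'(z) = 3*z^2 + z + 26*I*z/3 - 29/6 + 7*I/3, so Q'(1/2 - I) = 25/12 + 8*I/3.
P(1/2 - I) = (-1/2 - I)*exp(1/2 - I).

Res(f, 1/2 - I) = ((-1/2 - I)*exp(1/2 - I))/(25/12 + 8*I/3) = (-534/1649 - 108*I/1649)*exp(1/2 - I)

Final answer: (-534/1649 - 108*I/1649)*exp(1/2 - I)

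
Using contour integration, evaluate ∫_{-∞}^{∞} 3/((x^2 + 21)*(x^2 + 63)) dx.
Let f(z) = 3/((z^2 + 21)*(z^2 + 63)). The denominator has no real zeros and deg Q - deg P = 4 ≥ 2, so the integral of f over the upper semicircle |z| = R tends to 0 as R → ∞. Closing the contour in the upper half-plane,
  ∫_{-∞}^{∞} f(x) dx = 2πi · Σ Res(f, z_k)  over the poles with Im z_k > 0.

Zeros of the denominator: z^2 + 21 = 0 gives z = ±sqrt(21)*I; z^2 + 63 = 0 gives z = ±3*sqrt(7)*I.
Upper half-plane: z = sqrt(21)*I, z = 3*sqrt(7)*I (simple).

Each pole is a simple zero of Q(z) = z^4 + 84*z^2 + 1323, so Res(f, z₀) = P(z₀)/Q'(z₀) with P(z) = 3, Q'(z) = 4*z^3 + 168*z:
  Res(f, sqrt(21)*I) = (3)/(84*sqrt(21)*I) = -sqrt(21)*I/588
  Res(f, 3*sqrt(7)*I) = (3)/(-252*sqrt(7)*I) = sqrt(7)*I/588

Sum of residues: I*(-sqrt(21) + sqrt(7))/588
∫_{-∞}^{∞} f(x) dx = 2πi · (I*(-sqrt(21) + sqrt(7))/588) = pi*(-sqrt(7) + sqrt(21))/294

Final answer: pi*(-sqrt(7) + sqrt(21))/294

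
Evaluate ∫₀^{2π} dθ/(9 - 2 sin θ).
Call the integral J. The integrand is 2π-periodic and we integrate over a full period, so shifting θ does not change the value (θ → θ + π/2 turns sin θ into cos θ; θ → θ + π flips the sign of the trig term). Hence
  J = ∫₀^{2π} dθ/(9 + 2 cos θ).
Put z = e^{iθ}: then cos θ = (z + 1/z)/2, dθ = dz/(iz), and z runs once counterclockwise around |z| = 1:
  J = ∮_{|z|=1} 1/(9 + 2*(z + 1/z)/2) · dz/(iz) = (2/i) ∮_{|z|=1} dz/(2*z^2 + 18*z + 2).
The roots of 2*z^2 + 18*z + 2 are z = (-9 ± sqrt(9^2 - 2^2))/2, with sqrt(77) = sqrt(77); their product is 1, so only z₊ = -9/2 + sqrt(77)/2 lies inside the unit circle (z₋ = -9/2 - sqrt(77)/2 lies outside).
z₊ is a simple zero of q(z) = 2*z^2 + 18*z + 2, so Res(1/q, z₊) = 1/q'(z₊) with q'(z) = 4*z + 18; and q'(z₊) = 2*(z₊ - z₋) = 2*sqrt(77).
Therefore J = (2/i) · 2πi · 1/(2*sqrt(77)) = 2*pi/(sqrt(77)) = 2*sqrt(77)*pi/77

Final answer: 2*sqrt(77)*pi/77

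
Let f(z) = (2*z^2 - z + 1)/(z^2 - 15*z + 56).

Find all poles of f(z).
The singularities of f are the zeros of the denominator. Factoring,
  z^2 - 15*z + 56 = (z - 8)*(z - 7)
so the candidates are z = 8, z = 7.

Check the numerator P(z) = 2*z^2 - z + 1 at each one:
  P(8) = 121 ≠ 0, so z = 8 is a (simple) pole.
  P(7) = 92 ≠ 0, so z = 7 is a (simple) pole.

Poles of f: {7, 8}

Final answer: {7, 8}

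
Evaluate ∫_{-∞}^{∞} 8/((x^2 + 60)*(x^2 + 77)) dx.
Let f(z) = 8/((z^2 + 60)*(z^2 + 77)). The denominator has no real zeros and deg Q - deg P = 4 ≥ 2, so the integral of f over the upper semicircle |z| = R tends to 0 as R → ∞. Closing the contour in the upper half-plane,
  ∫_{-∞}^{∞} f(x) dx = 2πi · Σ Res(f, z_k)  over the poles with Im z_k > 0.

Zeros of the denominator: z^2 + 60 = 0 gives z = ±2*sqrt(15)*I; z^2 + 77 = 0 gives z = ±sqrt(77)*I.
Upper half-plane: z = 2*sqrt(15)*I, z = sqrt(77)*I (simple).

Each pole is a simple zero of Q(z) = z^4 + 137*z^2 + 4620, so Res(f, z₀) = P(z₀)/Q'(z₀) with P(z) = 8, Q'(z) = 4*z^3 + 274*z:
  Res(f, 2*sqrt(15)*I) = (8)/(68*sqrt(15)*I) = -2*sqrt(15)*I/255
  Res(f, sqrt(77)*I) = (8)/(-34*sqrt(77)*I) = 4*sqrt(77)*I/1309

Sum of residues: 2*I*(-77*sqrt(15) + 30*sqrt(77))/19635
∫_{-∞}^{∞} f(x) dx = 2πi · (2*I*(-77*sqrt(15) + 30*sqrt(77))/19635) = 4*pi*(-30*sqrt(77) + 77*sqrt(15))/19635

Final answer: 4*pi*(-30*sqrt(77) + 77*sqrt(15))/19635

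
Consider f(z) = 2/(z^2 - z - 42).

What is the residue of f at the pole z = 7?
Write f(z) = P(z)/Q(z) with P(z) = 2 and Q(z) = z^2 - z - 42.
The denominator factors as Q(z) = (z - 7)*(z + 6), so z = 7 is a simple zero of Q and P is analytic there; z = 7 is therefore a simple pole and
  Res(f, z₀) = P(z₀)/Q'(z₀).

Q'(z) = 2*z - 1, so Q'(7) = 13.
P(7) = 2.

Res(f, 7) = (2)/(13) = 2/13

Final answer: 2/13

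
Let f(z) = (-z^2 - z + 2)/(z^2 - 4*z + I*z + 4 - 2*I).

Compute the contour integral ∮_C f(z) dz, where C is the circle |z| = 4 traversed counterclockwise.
By the residue theorem, ∮_C f(z) dz = 2πi · (sum of the residues of f at the poles inside |z| = 4).

The denominator factors as (z - 2 + I)*(z - 2), so the singularities of f are simple poles at z = 2 - I, z = 2.
  |2 - I|² = 5 < 16 = 4², so this pole is inside the contour.
  |2|² = 4 < 16 = 4², so this pole is inside the contour.

With P(z) = -z^2 - z + 2 and Q(z) = z^2 - 4*z + I*z + 4 - 2*I, each pole is simple, so Res(f, z₀) = P(z₀)/Q'(z₀) with Q'(z) = 2*z - 4 + I.
  Res(f, 2 - I) = P(2 - I)/Q'(2 - I) = (-3 + 5*I)/(-I) = -5 - 3*I
  Res(f, 2) = P(2)/Q'(2) = (-4)/(I) = 4*I

Sum of residues inside C: -5 + I
∮_C f(z) dz = 2πi · (-5 + I) = pi*(-2 - 10*I)

Final answer: pi*(-2 - 10*I)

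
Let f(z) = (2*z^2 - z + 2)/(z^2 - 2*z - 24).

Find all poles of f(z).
{-4, 6}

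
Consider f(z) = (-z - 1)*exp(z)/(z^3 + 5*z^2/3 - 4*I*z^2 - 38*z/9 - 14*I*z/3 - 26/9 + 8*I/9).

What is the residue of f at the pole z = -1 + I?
Write f(z) = P(z)/Q(z) with P(z) = (-z - 1)*exp(z) and Q(z) = z^3 + 5*z^2/3 - 4*I*z^2 - 38*z/9 - 14*I*z/3 - 26/9 + 8*I/9.
The denominator factors as Q(z) = (z + 1 - I)*(z + 1/3 - I)*(z + 1/3 - 2*I), so z = -1 + I is a simple zero of Q and P is analytic there; z = -1 + I is therefore a simple pole and
  Res(f, z₀) = P(z₀)/Q'(z₀).

Q'(z) = 3*z^2 + 10*z/3 - 8*I*z - 38/9 - 14*I/3, so Q'(-1 + I) = 4/9 + 2*I/3.
P(-1 + I) = -I*exp(-1 + I).

Res(f, -1 + I) = (-I*exp(-1 + I))/(4/9 + 2*I/3) = (-27/26 - 9*I/13)*exp(-1 + I)

Final answer: (-27/26 - 9*I/13)*exp(-1 + I)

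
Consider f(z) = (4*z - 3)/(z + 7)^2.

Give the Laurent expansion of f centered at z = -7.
Put w = z - (-7), i.e. z = w - 7. The denominator is w^2, so it suffices to rewrite the numerator in powers of w.

P(z) = 4*z - 3
P(w - 7) = -31 + 4*w

Dividing each term by w^2:
  f = -31/w^2 + 4/w

Substituting back w = z + 7:
  f(z) = -31/(z + 7)^2 + 4/(z + 7)

The series is finite because the numerator is a polynomial; the negative powers form the principal part, and the coefficient of 1/(z + 7) gives Res(f, -7) = 4.

Final answer: -31/(z + 7)^2 + 4/(z + 7)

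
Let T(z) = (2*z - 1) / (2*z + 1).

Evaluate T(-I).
Substitute z = -I:
  numerator:   2*(-I) - 1 = -1 - 2*I
  denominator: 2*(-I) + 1 = 1 - 2*I
T(-I) = (-1 - 2*I)/(1 - 2*I); multiplying numerator and denominator by the conjugate 1 + 2*I gives (3 - 4*I)/5 = 3/5 - 4*I/5

Final answer: 3/5 - 4*I/5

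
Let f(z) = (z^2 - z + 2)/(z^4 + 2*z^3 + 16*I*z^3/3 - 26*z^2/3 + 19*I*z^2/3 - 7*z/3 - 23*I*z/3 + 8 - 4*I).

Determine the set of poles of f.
The singularities of f are the zeros of the denominator. Factoring,
  z^4 + 2*z^3 + 16*I*z^3/3 - 26*z^2/3 + 19*I*z^2/3 - 7*z/3 - 23*I*z/3 + 8 - 4*I = (z + 1 + I/3)*(z - 1)*(z + 2 + 2*I)*(z + 3*I)
so the candidates are z = -1 - I/3, z = 1, z = -2 - 2*I, z = -3*I.

Check the numerator P(z) = z^2 - z + 2 at each one:
  P(-1 - I/3) = 35/9 + I ≠ 0, so z = -1 - I/3 is a (simple) pole.
  P(1) = 2 ≠ 0, so z = 1 is a (simple) pole.
  P(-2 - 2*I) = 4 + 10*I ≠ 0, so z = -2 - 2*I is a (simple) pole.
  P(-3*I) = -7 + 3*I ≠ 0, so z = -3*I is a (simple) pole.

Poles of f: {-2 - 2*I, -1 - I/3, -3*I, 1}

Final answer: {-2 - 2*I, -1 - I/3, -3*I, 1}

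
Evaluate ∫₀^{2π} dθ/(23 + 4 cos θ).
Let J = ∫₀^{2π} dθ/(23 + 4 cos θ).
Put z = e^{iθ}: then cos θ = (z + 1/z)/2, dθ = dz/(iz), and z runs once counterclockwise around |z| = 1:
  J = ∮_{|z|=1} 1/(23 + 4*(z + 1/z)/2) · dz/(iz) = (2/i) ∮_{|z|=1} dz/(4*z^2 + 46*z + 4).
The roots of 4*z^2 + 46*z + 4 are z = (-23 ± sqrt(23^2 - 4^2))/4, with sqrt(513) = 3*sqrt(57); their product is 1, so only z₊ = -23/4 + 3*sqrt(57)/4 lies inside the unit circle (z₋ = -23/4 - 3*sqrt(57)/4 lies outside).
z₊ is a simple zero of q(z) = 4*z^2 + 46*z + 4, so Res(1/q, z₊) = 1/q'(z₊) with q'(z) = 8*z + 46; and q'(z₊) = 4*(z₊ - z₋) = 6*sqrt(57).
Therefore J = (2/i) · 2πi · 1/(6*sqrt(57)) = 2*pi/(3*sqrt(57)) = 2*sqrt(57)*pi/171

Final answer: 2*sqrt(57)*pi/171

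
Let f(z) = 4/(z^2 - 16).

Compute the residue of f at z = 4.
Write f(z) = P(z)/Q(z) with P(z) = 4 and Q(z) = z^2 - 16.
The denominator factors as Q(z) = (z - 4)*(z + 4), so z = 4 is a simple zero of Q and P is analytic there; z = 4 is therefore a simple pole and
  Res(f, z₀) = P(z₀)/Q'(z₀).

Q'(z) = 2*z, so Q'(4) = 8.
P(4) = 4.

Res(f, 4) = (4)/(8) = 1/2

Final answer: 1/2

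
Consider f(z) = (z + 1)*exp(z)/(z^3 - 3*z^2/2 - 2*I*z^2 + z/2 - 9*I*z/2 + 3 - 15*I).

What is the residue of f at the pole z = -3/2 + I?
Write f(z) = P(z)/Q(z) with P(z) = (z + 1)*exp(z) and Q(z) = z^3 - 3*z^2/2 - 2*I*z^2 + z/2 - 9*I*z/2 + 3 - 15*I.
The denominator factors as Q(z) = (z + 3/2 - I)*(z - 3 - 3*I)*(z + 2*I), so z = -3/2 + I is a simple zero of Q and P is analytic there; z = -3/2 + I is therefore a simple pole and
  Res(f, z₀) = P(z₀)/Q'(z₀).

Q'(z) = 3*z^2 - 3*z - 4*I*z + 1/2 - 9*I/2, so Q'(-3/2 + I) = 51/4 - 21*I/2.
P(-3/2 + I) = (-1/2 + I)*exp(-3/2 + I).

Res(f, -3/2 + I) = ((-1/2 + I)*exp(-3/2 + I))/(51/4 - 21*I/2) = (-6/97 + 8*I/291)*exp(-3/2 + I)

Final answer: (-6/97 + 8*I/291)*exp(-3/2 + I)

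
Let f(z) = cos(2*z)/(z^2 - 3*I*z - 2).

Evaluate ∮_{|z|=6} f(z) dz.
By the residue theorem, ∮_C f(z) dz = 2πi · (sum of the residues of f at the poles inside |z| = 6).

The denominator factors as (z - 2*I)*(z - I), so the singularities of f are simple poles at z = 2*I, z = I.
  |2*I|² = 4 < 36 = 6², so this pole is inside the contour.
  |I|² = 1 < 36 = 6², so this pole is inside the contour.

With P(z) = cos(2*z) and Q(z) = z^2 - 3*I*z - 2, each pole is simple, so Res(f, z₀) = P(z₀)/Q'(z₀) with Q'(z) = 2*z - 3*I.
  Res(f, 2*I) = P(2*I)/Q'(2*I) = (cosh(4))/(I) = -I*cosh(4)
  Res(f, I) = P(I)/Q'(I) = (cosh(2))/(-I) = I*cosh(2)

Sum of residues inside C: -I*cosh(4) + I*cosh(2)
∮_C f(z) dz = 2πi · (-I*cosh(4) + I*cosh(2)) = -2*pi*cosh(2) + 2*pi*cosh(4)

Final answer: -2*pi*cosh(2) + 2*pi*cosh(4)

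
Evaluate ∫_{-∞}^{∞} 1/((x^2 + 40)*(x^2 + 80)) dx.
pi*(-sqrt(5) + sqrt(10))/800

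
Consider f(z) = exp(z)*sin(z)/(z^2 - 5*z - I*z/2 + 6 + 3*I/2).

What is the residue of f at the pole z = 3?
Write f(z) = P(z)/Q(z) with P(z) = exp(z)*sin(z) and Q(z) = z^2 - 5*z - I*z/2 + 6 + 3*I/2.
The denominator factors as Q(z) = (z - 3)*(z - 2 - I/2), so z = 3 is a simple zero of Q and P is analytic there; z = 3 is therefore a simple pole and
  Res(f, z₀) = P(z₀)/Q'(z₀).

Q'(z) = 2*z - 5 - I/2, so Q'(3) = 1 - I/2.
P(3) = exp(3)*sin(3).

Res(f, 3) = (exp(3)*sin(3))/(1 - I/2) = (4/5 + 2*I/5)*exp(3)*sin(3)

Final answer: (4/5 + 2*I/5)*exp(3)*sin(3)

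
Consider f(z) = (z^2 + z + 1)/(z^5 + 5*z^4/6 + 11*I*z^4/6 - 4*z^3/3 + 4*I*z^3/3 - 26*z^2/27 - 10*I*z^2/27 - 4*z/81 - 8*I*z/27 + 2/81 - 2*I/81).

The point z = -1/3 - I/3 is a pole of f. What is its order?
Factor the denominator:
  z^5 + 5*z^4/6 + 11*I*z^4/6 - 4*z^3/3 + 4*I*z^3/3 - 26*z^2/27 - 10*I*z^2/27 - 4*z/81 - 8*I*z/27 + 2/81 - 2*I/81 = (z + 1/3 + I/3)^4*(z - 1/2 + I/2)

The numerator P(z) = z^2 + z + 1 has P(-1/3 - I/3) = 2/3 - I/9 ≠ 0, so no factor of (z + 1/3 + I/3) cancels.
Near z = -1/3 - I/3 we can therefore write f(z) = g(z)/(z + 1/3 + I/3)^4 with g analytic at -1/3 - I/3 and g(-1/3 - I/3) ≠ 0 (g is the numerator divided by the remaining denominator factors).

Hence z = -1/3 - I/3 is a pole of order 4.

Final answer: 4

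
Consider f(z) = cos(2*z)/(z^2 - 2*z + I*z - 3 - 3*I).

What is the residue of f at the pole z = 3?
Write f(z) = P(z)/Q(z) with P(z) = cos(2*z) and Q(z) = z^2 - 2*z + I*z - 3 - 3*I.
The denominator factors as Q(z) = (z - 3)*(z + 1 + I), so z = 3 is a simple zero of Q and P is analytic there; z = 3 is therefore a simple pole and
  Res(f, z₀) = P(z₀)/Q'(z₀).

Q'(z) = 2*z - 2 + I, so Q'(3) = 4 + I.
P(3) = cos(6).

Res(f, 3) = (cos(6))/(4 + I) = (4/17 - I/17)*cos(6)

Final answer: (4/17 - I/17)*cos(6)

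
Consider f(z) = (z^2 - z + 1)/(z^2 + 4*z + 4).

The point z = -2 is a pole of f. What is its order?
2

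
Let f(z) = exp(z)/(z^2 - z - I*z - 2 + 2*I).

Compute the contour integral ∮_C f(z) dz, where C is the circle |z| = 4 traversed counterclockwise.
pi*(1/5 - 3*I/5)*exp(-1 + I) + pi*(-1/5 + 3*I/5)*exp(2)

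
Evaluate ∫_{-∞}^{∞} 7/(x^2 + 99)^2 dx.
Let f(z) = 7/(z^2 + 99)^2. The denominator has no real zeros and deg Q - deg P = 4 ≥ 2, so the integral of f over the upper semicircle |z| = R tends to 0 as R → ∞. Closing the contour in the upper half-plane,
  ∫_{-∞}^{∞} f(x) dx = 2πi · Σ Res(f, z_k)  over the poles with Im z_k > 0.

Zeros of the denominator: z^2 + 99 = 0 gives z = ±3*sqrt(11)*I.
Upper half-plane: z = 3*sqrt(11)*I (a pole of order 2).

Write f(z) = g(z)/(z - 3*sqrt(11)*I)^2 with g(z) = 7/(z + 3*sqrt(11)*I)^2. For a double pole, Res(f, z₀) = g'(z₀):
  g'(z) = -14/(z + 3*sqrt(11)*I)^3
  Res(f, 3*sqrt(11)*I) = g'(3*sqrt(11)*I) = -7*sqrt(11)*I/13068

∫_{-∞}^{∞} f(x) dx = 2πi · (-7*sqrt(11)*I/13068) = 7*sqrt(11)*pi/6534

Final answer: 7*sqrt(11)*pi/6534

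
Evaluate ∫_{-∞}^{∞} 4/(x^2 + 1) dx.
Let f(z) = 4/(z^2 + 1). The denominator has no real zeros and deg Q - deg P = 2 ≥ 2, so the integral of f over the upper semicircle |z| = R tends to 0 as R → ∞. Closing the contour in the upper half-plane,
  ∫_{-∞}^{∞} f(x) dx = 2πi · Σ Res(f, z_k)  over the poles with Im z_k > 0.

Zeros of the denominator: z^2 + 1 = 0 gives z = ±I.
Upper half-plane: z = I (simple).

Each pole is a simple zero of Q(z) = z^2 + 1, so Res(f, z₀) = P(z₀)/Q'(z₀) with P(z) = 4, Q'(z) = 2*z:
  Res(f, I) = (4)/(2*I) = -2*I

∫_{-∞}^{∞} f(x) dx = 2πi · (-2*I) = 4*pi

Final answer: 4*pi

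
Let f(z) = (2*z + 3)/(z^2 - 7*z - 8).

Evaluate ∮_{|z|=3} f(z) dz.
By the residue theorem, ∮_C f(z) dz = 2πi · (sum of the residues of f at the poles inside |z| = 3).

The denominator factors as (z + 1)*(z - 8), so the singularities of f are simple poles at z = -1, z = 8.
  |-1|² = 1 < 9 = 3², so this pole is inside the contour.
  |8|² = 64 > 9 = 3², so this pole is outside the contour.

With P(z) = 2*z + 3 and Q(z) = z^2 - 7*z - 8, each pole is simple, so Res(f, z₀) = P(z₀)/Q'(z₀) with Q'(z) = 2*z - 7.
  Res(f, -1) = P(-1)/Q'(-1) = (1)/(-9) = -1/9

∮_C f(z) dz = 2πi · (-1/9) = -2*I*pi/9

Final answer: -2*I*pi/9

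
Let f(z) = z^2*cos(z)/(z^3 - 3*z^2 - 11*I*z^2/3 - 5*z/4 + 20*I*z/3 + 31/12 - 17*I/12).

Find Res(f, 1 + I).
Write f(z) = P(z)/Q(z) with P(z) = z^2*cos(z) and Q(z) = z^3 - 3*z^2 - 11*I*z^2/3 - 5*z/4 + 20*I*z/3 + 31/12 - 17*I/12.
The denominator factors as Q(z) = (z - 1 - I)*(z - 3/2 - 2*I)*(z - 1/2 - 2*I/3), so z = 1 + I is a simple zero of Q and P is analytic there; z = 1 + I is therefore a simple pole and
  Res(f, z₀) = P(z₀)/Q'(z₀).

Q'(z) = 3*z^2 - 6*z - 22*I*z/3 - 5/4 + 20*I/3, so Q'(1 + I) = 1/12 - 2*I/3.
P(1 + I) = 2*I*cos(1 + I).

Res(f, 1 + I) = (2*I*cos(1 + I))/(1/12 - 2*I/3) = (-192/65 + 24*I/65)*cos(1 + I)

Final answer: (-192/65 + 24*I/65)*cos(1 + I)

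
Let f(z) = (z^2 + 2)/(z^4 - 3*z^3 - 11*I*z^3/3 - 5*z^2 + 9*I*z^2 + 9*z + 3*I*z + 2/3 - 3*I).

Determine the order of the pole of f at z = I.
3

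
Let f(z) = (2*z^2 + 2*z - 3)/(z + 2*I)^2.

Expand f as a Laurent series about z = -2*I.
(-11 - 4*I)/(z + 2*I)^2 + (2 - 8*I)/(z + 2*I) + 2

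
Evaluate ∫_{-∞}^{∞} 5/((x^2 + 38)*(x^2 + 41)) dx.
5*pi*(-38*sqrt(41) + 41*sqrt(38))/4674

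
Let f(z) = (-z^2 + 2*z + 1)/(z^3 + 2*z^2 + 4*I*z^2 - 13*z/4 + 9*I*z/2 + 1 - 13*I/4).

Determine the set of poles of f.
The singularities of f are the zeros of the denominator. Factoring,
  z^3 + 2*z^2 + 4*I*z^2 - 13*z/4 + 9*I*z/2 + 1 - 13*I/4 = (z + 2 + I)*(z + 1/2 + 3*I)*(z - 1/2)
so the candidates are z = -2 - I, z = -1/2 - 3*I, z = 1/2.

Check the numerator P(z) = -z^2 + 2*z + 1 at each one:
  P(-2 - I) = -6 - 6*I ≠ 0, so z = -2 - I is a (simple) pole.
  P(-1/2 - 3*I) = 35/4 - 9*I ≠ 0, so z = -1/2 - 3*I is a (simple) pole.
  P(1/2) = 7/4 ≠ 0, so z = 1/2 is a (simple) pole.

Poles of f: {-2 - I, -1/2 - 3*I, 1/2}

Final answer: {-2 - I, -1/2 - 3*I, 1/2}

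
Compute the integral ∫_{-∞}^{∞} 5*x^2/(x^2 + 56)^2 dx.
5*sqrt(14)*pi/56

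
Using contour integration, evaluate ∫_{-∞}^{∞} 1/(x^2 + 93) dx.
Let f(z) = 1/(z^2 + 93). The denominator has no real zeros and deg Q - deg P = 2 ≥ 2, so the integral of f over the upper semicircle |z| = R tends to 0 as R → ∞. Closing the contour in the upper half-plane,
  ∫_{-∞}^{∞} f(x) dx = 2πi · Σ Res(f, z_k)  over the poles with Im z_k > 0.

Zeros of the denominator: z^2 + 93 = 0 gives z = ±sqrt(93)*I.
Upper half-plane: z = sqrt(93)*I (simple).

Each pole is a simple zero of Q(z) = z^2 + 93, so Res(f, z₀) = P(z₀)/Q'(z₀) with P(z) = 1, Q'(z) = 2*z:
  Res(f, sqrt(93)*I) = (1)/(2*sqrt(93)*I) = -sqrt(93)*I/186

∫_{-∞}^{∞} f(x) dx = 2πi · (-sqrt(93)*I/186) = sqrt(93)*pi/93

Final answer: sqrt(93)*pi/93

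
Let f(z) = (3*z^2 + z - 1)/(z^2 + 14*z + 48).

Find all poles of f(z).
The singularities of f are the zeros of the denominator. Factoring,
  z^2 + 14*z + 48 = (z + 8)*(z + 6)
so the candidates are z = -8, z = -6.

Check the numerator P(z) = 3*z^2 + z - 1 at each one:
  P(-8) = 183 ≠ 0, so z = -8 is a (simple) pole.
  P(-6) = 101 ≠ 0, so z = -6 is a (simple) pole.

Poles of f: {-8, -6}

Final answer: {-8, -6}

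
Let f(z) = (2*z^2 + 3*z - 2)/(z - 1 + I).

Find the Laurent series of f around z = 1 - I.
(1 - 7*I)/(z - 1 + I) + 7 - 4*I + 2*(z - 1 + I)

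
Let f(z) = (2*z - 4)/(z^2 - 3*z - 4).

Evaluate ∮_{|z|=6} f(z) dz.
By the residue theorem, ∮_C f(z) dz = 2πi · (sum of the residues of f at the poles inside |z| = 6).

The denominator factors as (z + 1)*(z - 4), so the singularities of f are simple poles at z = -1, z = 4.
  |-1|² = 1 < 36 = 6², so this pole is inside the contour.
  |4|² = 16 < 36 = 6², so this pole is inside the contour.

With P(z) = 2*z - 4 and Q(z) = z^2 - 3*z - 4, each pole is simple, so Res(f, z₀) = P(z₀)/Q'(z₀) with Q'(z) = 2*z - 3.
  Res(f, -1) = P(-1)/Q'(-1) = (-6)/(-5) = 6/5
  Res(f, 4) = P(4)/Q'(4) = (4)/(5) = 4/5

Sum of residues inside C: 2
∮_C f(z) dz = 2πi · (2) = 4*I*pi

Final answer: 4*I*pi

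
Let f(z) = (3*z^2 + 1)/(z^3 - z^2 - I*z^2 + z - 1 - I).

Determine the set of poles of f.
The singularities of f are the zeros of the denominator. Factoring,
  z^3 - z^2 - I*z^2 + z - 1 - I = (z - I)*(z - 1 - I)*(z + I)
so the candidates are z = I, z = 1 + I, z = -I.

Check the numerator P(z) = 3*z^2 + 1 at each one:
  P(I) = -2 ≠ 0, so z = I is a (simple) pole.
  P(1 + I) = 1 + 6*I ≠ 0, so z = 1 + I is a (simple) pole.
  P(-I) = -2 ≠ 0, so z = -I is a (simple) pole.

Poles of f: {-I, I, 1 + I}

Final answer: {-I, I, 1 + I}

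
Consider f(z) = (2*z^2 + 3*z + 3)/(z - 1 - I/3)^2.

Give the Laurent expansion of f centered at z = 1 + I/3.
Put w = z - (1 + I/3), i.e. z = w + 1 + I/3. The denominator is w^2, so it suffices to rewrite the numerator in powers of w.

P(z) = 2*z^2 + 3*z + 3
P(w + 1 + I/3) = 70/9 + 7*I/3 + (7 + 4*I/3)*w + 2*w^2

Dividing each term by w^2:
  f = (70/9 + 7*I/3)/w^2 + (7 + 4*I/3)/w + 2

Substituting back w = z - 1 - I/3:
  f(z) = (70/9 + 7*I/3)/(z - 1 - I/3)^2 + (7 + 4*I/3)/(z - 1 - I/3) + 2

The series is finite because the numerator is a polynomial; the negative powers form the principal part, and the coefficient of 1/(z - 1 - I/3) gives Res(f, 1 + I/3) = 7 + 4*I/3.

Final answer: (70/9 + 7*I/3)/(z - 1 - I/3)^2 + (7 + 4*I/3)/(z - 1 - I/3) + 2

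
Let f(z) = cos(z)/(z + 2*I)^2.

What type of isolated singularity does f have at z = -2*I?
Write f(z) = g(z)/(z + 2*I)^2 with g(z) = cos(z).
g is entire and g(-2*I) = cosh(2) ≠ 0, so no factor of (z + 2*I) cancels: the Laurent expansion of f about z = -2*I starts at the power -2, i.e. lim_{z→z₀} (z - z₀)^2 f(z) = cosh(2) is finite and nonzero.
So z = -2*I is a pole of order 2.

Final answer: pole of order 2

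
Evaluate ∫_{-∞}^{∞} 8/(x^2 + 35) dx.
Let f(z) = 8/(z^2 + 35). The denominator has no real zeros and deg Q - deg P = 2 ≥ 2, so the integral of f over the upper semicircle |z| = R tends to 0 as R → ∞. Closing the contour in the upper half-plane,
  ∫_{-∞}^{∞} f(x) dx = 2πi · Σ Res(f, z_k)  over the poles with Im z_k > 0.

Zeros of the denominator: z^2 + 35 = 0 gives z = ±sqrt(35)*I.
Upper half-plane: z = sqrt(35)*I (simple).

Each pole is a simple zero of Q(z) = z^2 + 35, so Res(f, z₀) = P(z₀)/Q'(z₀) with P(z) = 8, Q'(z) = 2*z:
  Res(f, sqrt(35)*I) = (8)/(2*sqrt(35)*I) = -4*sqrt(35)*I/35

∫_{-∞}^{∞} f(x) dx = 2πi · (-4*sqrt(35)*I/35) = 8*sqrt(35)*pi/35

Final answer: 8*sqrt(35)*pi/35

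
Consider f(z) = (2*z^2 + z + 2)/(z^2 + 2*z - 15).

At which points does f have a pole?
The singularities of f are the zeros of the denominator. Factoring,
  z^2 + 2*z - 15 = (z + 5)*(z - 3)
so the candidates are z = -5, z = 3.

Check the numerator P(z) = 2*z^2 + z + 2 at each one:
  P(-5) = 47 ≠ 0, so z = -5 is a (simple) pole.
  P(3) = 23 ≠ 0, so z = 3 is a (simple) pole.

Poles of f: {-5, 3}

Final answer: {-5, 3}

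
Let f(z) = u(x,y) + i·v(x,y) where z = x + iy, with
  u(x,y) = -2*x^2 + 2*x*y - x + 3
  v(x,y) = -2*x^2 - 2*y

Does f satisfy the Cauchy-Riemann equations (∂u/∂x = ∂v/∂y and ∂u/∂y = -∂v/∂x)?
∂u/∂x = -4*x + 2*y - 1
∂v/∂y = -2
∂u/∂y = 2*x
∂v/∂x = -4*x
∂u/∂x ≠ ∂v/∂y and ∂u/∂y ≠ -∂v/∂x; the Cauchy-Riemann equations are not satisfied, so f is not analytic.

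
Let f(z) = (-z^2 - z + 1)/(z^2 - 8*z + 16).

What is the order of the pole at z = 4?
Factor the denominator:
  z^2 - 8*z + 16 = (z - 4)^2

The numerator P(z) = -z^2 - z + 1 has P(4) = -19 ≠ 0, so no factor of (z - 4) cancels.
Near z = 4 we can therefore write f(z) = g(z)/(z - 4)^2 with g analytic at 4 and g(4) ≠ 0 (g is just the numerator).

Hence z = 4 is a pole of order 2.

Final answer: 2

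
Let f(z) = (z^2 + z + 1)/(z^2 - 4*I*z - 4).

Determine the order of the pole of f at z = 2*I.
Factor the denominator:
  z^2 - 4*I*z - 4 = (z - 2*I)^2

The numerator P(z) = z^2 + z + 1 has P(2*I) = -3 + 2*I ≠ 0, so no factor of (z - 2*I) cancels.
Near z = 2*I we can therefore write f(z) = g(z)/(z - 2*I)^2 with g analytic at 2*I and g(2*I) ≠ 0 (g is just the numerator).

Hence z = 2*I is a pole of order 2.

Final answer: 2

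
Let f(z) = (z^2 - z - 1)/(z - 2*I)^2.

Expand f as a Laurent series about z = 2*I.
Put w = z - (2*I), i.e. z = w + 2*I. The denominator is w^2, so it suffices to rewrite the numerator in powers of w.

P(z) = z^2 - z - 1
P(w + 2*I) = -5 - 2*I + (-1 + 4*I)*w + w^2

Dividing each term by w^2:
  f = (-5 - 2*I)/w^2 + (-1 + 4*I)/w + 1

Substituting back w = z - 2*I:
  f(z) = (-5 - 2*I)/(z - 2*I)^2 + (-1 + 4*I)/(z - 2*I) + 1

The series is finite because the numerator is a polynomial; the negative powers form the principal part, and the coefficient of 1/(z - 2*I) gives Res(f, 2*I) = -1 + 4*I.

Final answer: (-5 - 2*I)/(z - 2*I)^2 + (-1 + 4*I)/(z - 2*I) + 1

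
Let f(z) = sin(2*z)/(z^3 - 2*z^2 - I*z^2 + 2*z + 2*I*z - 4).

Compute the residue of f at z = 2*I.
Write f(z) = P(z)/Q(z) with P(z) = sin(2*z) and Q(z) = z^3 - 2*z^2 - I*z^2 + 2*z + 2*I*z - 4.
The denominator factors as Q(z) = (z + I)*(z - 2)*(z - 2*I), so z = 2*I is a simple zero of Q and P is analytic there; z = 2*I is therefore a simple pole and
  Res(f, z₀) = P(z₀)/Q'(z₀).

Q'(z) = 3*z^2 - 4*z - 2*I*z + 2 + 2*I, so Q'(2*I) = -6 - 6*I.
P(2*I) = I*sinh(4).

Res(f, 2*I) = (I*sinh(4))/(-6 - 6*I) = (-1/12 - I/12)*sinh(4)

Final answer: (-1/12 - I/12)*sinh(4)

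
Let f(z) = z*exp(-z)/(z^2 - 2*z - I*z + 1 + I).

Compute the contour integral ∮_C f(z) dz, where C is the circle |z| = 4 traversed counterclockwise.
By the residue theorem, ∮_C f(z) dz = 2πi · (sum of the residues of f at the poles inside |z| = 4).

The denominator factors as (z - 1)*(z - 1 - I), so the singularities of f are simple poles at z = 1, z = 1 + I.
  |1|² = 1 < 16 = 4², so this pole is inside the contour.
  |1 + I|² = 2 < 16 = 4², so this pole is inside the contour.

With P(z) = z*exp(-z) and Q(z) = z^2 - 2*z - I*z + 1 + I, each pole is simple, so Res(f, z₀) = P(z₀)/Q'(z₀) with Q'(z) = 2*z - 2 - I.
  Res(f, 1) = P(1)/Q'(1) = (exp(-1))/(-I) = I*exp(-1)
  Res(f, 1 + I) = P(1 + I)/Q'(1 + I) = ((1 + I)*exp(-1 - I))/(I) = (1 - I)*exp(-1 - I)

Sum of residues inside C: (1 - I)*exp(-1 - I) + I*exp(-1)
∮_C f(z) dz = 2πi · ((1 - I)*exp(-1 - I) + I*exp(-1)) = -2*pi*exp(-1) + pi*(2 + 2*I)*exp(-1 - I)

Final answer: -2*pi*exp(-1) + pi*(2 + 2*I)*exp(-1 - I)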